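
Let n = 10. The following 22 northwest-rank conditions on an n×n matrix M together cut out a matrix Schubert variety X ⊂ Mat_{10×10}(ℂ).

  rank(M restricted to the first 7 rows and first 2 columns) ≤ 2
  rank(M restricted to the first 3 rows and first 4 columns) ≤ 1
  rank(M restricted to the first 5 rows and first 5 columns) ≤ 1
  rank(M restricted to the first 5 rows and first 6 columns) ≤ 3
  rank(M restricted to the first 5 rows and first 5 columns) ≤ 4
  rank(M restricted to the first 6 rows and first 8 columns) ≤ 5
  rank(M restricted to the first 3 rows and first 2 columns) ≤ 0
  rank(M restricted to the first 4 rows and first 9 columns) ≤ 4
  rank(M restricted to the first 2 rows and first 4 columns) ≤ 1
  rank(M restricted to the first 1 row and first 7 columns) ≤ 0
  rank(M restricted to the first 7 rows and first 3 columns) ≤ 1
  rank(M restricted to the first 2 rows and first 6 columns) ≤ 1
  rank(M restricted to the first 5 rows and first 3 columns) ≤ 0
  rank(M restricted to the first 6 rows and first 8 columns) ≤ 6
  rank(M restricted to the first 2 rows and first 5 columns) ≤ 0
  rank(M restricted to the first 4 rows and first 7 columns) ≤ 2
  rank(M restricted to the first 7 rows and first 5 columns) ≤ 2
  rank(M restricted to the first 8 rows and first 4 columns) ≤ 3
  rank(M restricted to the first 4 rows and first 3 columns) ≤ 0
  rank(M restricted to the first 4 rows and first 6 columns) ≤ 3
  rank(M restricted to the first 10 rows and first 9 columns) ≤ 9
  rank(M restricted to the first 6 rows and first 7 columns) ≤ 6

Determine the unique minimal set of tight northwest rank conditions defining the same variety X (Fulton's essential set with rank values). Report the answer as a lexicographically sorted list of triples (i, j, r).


Propagating the 22 rank bounds to every northwest block:

  R[1]: 0, 0, 0, 0, 0, 0, 0, 1, 1, 1
  R[2]: 0, 0, 0, 0, 0, 1, 1, 2, 2, 2
  R[3]: 0, 0, 0, 1, 1, 2, 2, 3, 3, 3
  R[4]: 0, 0, 0, 1, 1, 2, 2, 3, 4, 4
  R[5]: 0, 0, 0, 1, 1, 2, 3, 4, 5, 5
  R[6]: 1, 1, 1, 2, 2, 3, 4, 5, 6, 6
  R[7]: 1, 1, 1, 2, 2, 3, 4, 5, 6, 7
  R[8]: 1, 2, 2, 3, 3, 4, 5, 6, 7, 8
  R[9]: 1, 2, 3, 4, 4, 5, 6, 7, 8, 9
  R[10]: 1, 2, 3, 4, 5, 6, 7, 8, 9, 10

giving w = (8, 6, 4, 9, 7, 1, 10, 2, 3, 5) via Δ²R.

|D(w)|=27, |Ess(w)|=7:

[(1, 7, 0), (2, 5, 0), (4, 7, 2), (5, 3, 0), (5, 5, 1), (7, 3, 1), (7, 5, 2)]


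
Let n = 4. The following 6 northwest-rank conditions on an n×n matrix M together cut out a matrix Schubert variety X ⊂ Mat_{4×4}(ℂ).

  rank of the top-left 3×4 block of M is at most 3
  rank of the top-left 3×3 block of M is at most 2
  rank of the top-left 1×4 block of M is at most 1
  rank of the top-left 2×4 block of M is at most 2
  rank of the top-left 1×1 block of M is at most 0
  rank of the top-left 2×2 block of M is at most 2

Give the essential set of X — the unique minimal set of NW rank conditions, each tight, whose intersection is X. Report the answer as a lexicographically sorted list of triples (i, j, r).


Reconstructing r_w from the 6 given conditions:

  R[1]: 0 1 1 1
  R[2]: 1 2 2 2
  R[3]: 1 2 2 3
  R[4]: 1 2 3 4

so w = (2, 1, 4, 3).

Rothe diagram D(w) (2 cells), 2 SE-corners (essential conditions):

[(1, 1, 0), (3, 3, 2)]


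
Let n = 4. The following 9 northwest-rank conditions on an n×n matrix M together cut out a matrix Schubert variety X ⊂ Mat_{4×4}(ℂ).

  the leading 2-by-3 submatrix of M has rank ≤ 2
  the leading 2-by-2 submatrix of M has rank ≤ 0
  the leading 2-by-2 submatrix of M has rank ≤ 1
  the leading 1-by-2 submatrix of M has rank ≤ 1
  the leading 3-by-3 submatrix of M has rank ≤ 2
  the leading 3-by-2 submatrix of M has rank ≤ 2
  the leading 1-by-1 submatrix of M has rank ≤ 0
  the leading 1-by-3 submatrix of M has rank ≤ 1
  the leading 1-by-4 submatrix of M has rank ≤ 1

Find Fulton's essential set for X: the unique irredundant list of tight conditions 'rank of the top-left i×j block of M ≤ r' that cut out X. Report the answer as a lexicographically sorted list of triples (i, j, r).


The tightest implied rank at each (i,j), from the 9 conditions:

  R[1]: 0  0  1  1
  R[2]: 0  0  1  2
  R[3]: 1  1  2  3
  R[4]: 1  2  3  4

so w = (3, 4, 1, 2).

ℓ(w)=4; the 1 essential cell (i,j,r):

[(2, 2, 0)]


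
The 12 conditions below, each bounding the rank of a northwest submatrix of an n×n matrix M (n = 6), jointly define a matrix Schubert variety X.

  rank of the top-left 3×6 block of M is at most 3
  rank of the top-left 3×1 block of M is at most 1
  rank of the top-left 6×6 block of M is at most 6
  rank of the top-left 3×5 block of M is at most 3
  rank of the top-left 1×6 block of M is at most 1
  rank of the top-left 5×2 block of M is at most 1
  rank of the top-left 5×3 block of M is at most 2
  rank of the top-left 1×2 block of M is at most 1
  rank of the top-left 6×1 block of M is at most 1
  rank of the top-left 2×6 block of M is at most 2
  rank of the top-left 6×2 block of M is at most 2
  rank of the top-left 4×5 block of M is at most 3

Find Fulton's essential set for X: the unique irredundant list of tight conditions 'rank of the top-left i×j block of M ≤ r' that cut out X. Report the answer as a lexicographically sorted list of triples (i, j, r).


Recovering R(i,j) via the rank-extension bound from the 12 conditions:

  row 1: 1 | 1 | 1 | 1 | 1 | 1
  row 2: 1 | 1 | 2 | 2 | 2 | 2
  row 3: 1 | 1 | 2 | 3 | 3 | 3
  row 4: 1 | 1 | 2 | 3 | 3 | 4
  row 5: 1 | 1 | 2 | 3 | 4 | 5
  row 6: 1 | 2 | 3 | 4 | 5 | 6

giving w = (1, 3, 4, 6, 5, 2) via Δ²R.

D(w) has 5 cells with 2 SE-corners; essential set:

[(4, 5, 3), (5, 2, 1)]


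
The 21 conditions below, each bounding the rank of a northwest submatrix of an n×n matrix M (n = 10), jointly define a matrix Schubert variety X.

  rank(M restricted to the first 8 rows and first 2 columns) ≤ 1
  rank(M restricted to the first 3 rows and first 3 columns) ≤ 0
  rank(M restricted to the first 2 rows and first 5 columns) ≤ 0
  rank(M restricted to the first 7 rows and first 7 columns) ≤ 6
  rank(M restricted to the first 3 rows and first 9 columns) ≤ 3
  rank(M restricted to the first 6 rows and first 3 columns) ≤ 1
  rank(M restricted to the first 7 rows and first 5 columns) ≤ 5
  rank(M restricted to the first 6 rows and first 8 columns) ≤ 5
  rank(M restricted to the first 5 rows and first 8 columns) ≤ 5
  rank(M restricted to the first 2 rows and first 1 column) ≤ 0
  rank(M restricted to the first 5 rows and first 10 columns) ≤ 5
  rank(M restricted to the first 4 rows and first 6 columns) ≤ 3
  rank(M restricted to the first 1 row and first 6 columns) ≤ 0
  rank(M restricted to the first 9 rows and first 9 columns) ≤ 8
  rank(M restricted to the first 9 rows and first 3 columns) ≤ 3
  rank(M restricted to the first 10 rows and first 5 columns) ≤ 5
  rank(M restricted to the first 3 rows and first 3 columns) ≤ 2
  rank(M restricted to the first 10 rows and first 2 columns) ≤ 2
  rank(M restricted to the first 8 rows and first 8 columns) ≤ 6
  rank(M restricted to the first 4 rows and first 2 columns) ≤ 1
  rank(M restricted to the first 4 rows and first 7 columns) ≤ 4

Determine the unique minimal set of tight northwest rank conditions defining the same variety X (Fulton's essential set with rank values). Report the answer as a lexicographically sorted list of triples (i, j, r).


Recovering R(i,j) via the rank-extension bound from the 21 conditions:

  row 1: 0 | 0 | 0 | 0 | 0 | 0 | 1 | 1 | 1 | 1
  row 2: 0 | 0 | 0 | 0 | 0 | 1 | 2 | 2 | 2 | 2
  row 3: 0 | 0 | 0 | 1 | 1 | 2 | 3 | 3 | 3 | 3
  row 4: 1 | 1 | 1 | 2 | 2 | 3 | 4 | 4 | 4 | 4
  row 5: 1 | 1 | 1 | 2 | 3 | 4 | 5 | 5 | 5 | 5
  row 6: 1 | 1 | 1 | 2 | 3 | 4 | 5 | 5 | 6 | 6
  row 7: 1 | 1 | 2 | 3 | 4 | 5 | 6 | 6 | 7 | 7
  row 8: 1 | 1 | 2 | 3 | 4 | 5 | 6 | 6 | 7 | 8
  row 9: 1 | 2 | 3 | 4 | 5 | 6 | 7 | 7 | 8 | 9
  row 10: 1 | 2 | 3 | 4 | 5 | 6 | 7 | 8 | 9 | 10

hence w(1..10) = (7, 6, 4, 1, 5, 9, 3, 10, 2, 8).

7 SE-corners of the 22-cell Rothe diagram give Ess(w):

[(1, 6, 0), (2, 5, 0), (3, 3, 0), (6, 3, 1), (6, 8, 5), (8, 2, 1), (8, 8, 6)]


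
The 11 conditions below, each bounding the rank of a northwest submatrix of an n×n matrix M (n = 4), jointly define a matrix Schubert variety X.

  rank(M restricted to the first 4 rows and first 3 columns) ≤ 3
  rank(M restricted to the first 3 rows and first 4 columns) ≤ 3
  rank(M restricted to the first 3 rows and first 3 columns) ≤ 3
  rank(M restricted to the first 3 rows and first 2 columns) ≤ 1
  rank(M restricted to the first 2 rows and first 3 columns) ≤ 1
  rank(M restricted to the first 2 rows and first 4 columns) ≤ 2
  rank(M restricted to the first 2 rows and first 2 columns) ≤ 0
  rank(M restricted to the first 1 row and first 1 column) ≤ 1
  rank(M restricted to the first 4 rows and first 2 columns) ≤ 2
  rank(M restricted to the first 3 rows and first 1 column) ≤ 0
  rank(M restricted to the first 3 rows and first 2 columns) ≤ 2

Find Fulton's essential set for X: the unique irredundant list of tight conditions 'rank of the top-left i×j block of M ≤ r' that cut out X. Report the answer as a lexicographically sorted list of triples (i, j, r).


Propagating the 11 rank bounds to every northwest block:

  0 0 1 1
  0 0 1 2
  0 1 2 3
  1 2 3 4

the unique w with this rank table is (3, 4, 2, 1).

D(w) has 5 cells with 2 SE-corners; essential set:

[(2, 2, 0), (3, 1, 0)]


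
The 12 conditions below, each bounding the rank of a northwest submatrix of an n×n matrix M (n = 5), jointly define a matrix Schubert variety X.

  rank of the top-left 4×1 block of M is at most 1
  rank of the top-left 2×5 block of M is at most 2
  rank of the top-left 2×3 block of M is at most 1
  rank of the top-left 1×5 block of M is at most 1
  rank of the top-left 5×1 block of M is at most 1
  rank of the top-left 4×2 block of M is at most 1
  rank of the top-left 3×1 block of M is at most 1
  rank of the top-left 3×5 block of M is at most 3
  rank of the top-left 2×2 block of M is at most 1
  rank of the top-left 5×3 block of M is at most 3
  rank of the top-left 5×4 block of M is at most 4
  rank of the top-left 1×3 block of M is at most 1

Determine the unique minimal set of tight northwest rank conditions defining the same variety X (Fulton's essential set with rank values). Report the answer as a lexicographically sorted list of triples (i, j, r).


Rank table r_w(5×5) implied by the 12 constraints:

  i=1: 1  1  1  1  1
  i=2: 1  1  1  2  2
  i=3: 1  1  2  3  3
  i=4: 1  1  2  3  4
  i=5: 1  2  3  4  5

the unique w with this rank table is (1, 4, 3, 5, 2).

D(w) has 4 cells with 2 SE-corners; essential set:

[(2, 3, 1), (4, 2, 1)]


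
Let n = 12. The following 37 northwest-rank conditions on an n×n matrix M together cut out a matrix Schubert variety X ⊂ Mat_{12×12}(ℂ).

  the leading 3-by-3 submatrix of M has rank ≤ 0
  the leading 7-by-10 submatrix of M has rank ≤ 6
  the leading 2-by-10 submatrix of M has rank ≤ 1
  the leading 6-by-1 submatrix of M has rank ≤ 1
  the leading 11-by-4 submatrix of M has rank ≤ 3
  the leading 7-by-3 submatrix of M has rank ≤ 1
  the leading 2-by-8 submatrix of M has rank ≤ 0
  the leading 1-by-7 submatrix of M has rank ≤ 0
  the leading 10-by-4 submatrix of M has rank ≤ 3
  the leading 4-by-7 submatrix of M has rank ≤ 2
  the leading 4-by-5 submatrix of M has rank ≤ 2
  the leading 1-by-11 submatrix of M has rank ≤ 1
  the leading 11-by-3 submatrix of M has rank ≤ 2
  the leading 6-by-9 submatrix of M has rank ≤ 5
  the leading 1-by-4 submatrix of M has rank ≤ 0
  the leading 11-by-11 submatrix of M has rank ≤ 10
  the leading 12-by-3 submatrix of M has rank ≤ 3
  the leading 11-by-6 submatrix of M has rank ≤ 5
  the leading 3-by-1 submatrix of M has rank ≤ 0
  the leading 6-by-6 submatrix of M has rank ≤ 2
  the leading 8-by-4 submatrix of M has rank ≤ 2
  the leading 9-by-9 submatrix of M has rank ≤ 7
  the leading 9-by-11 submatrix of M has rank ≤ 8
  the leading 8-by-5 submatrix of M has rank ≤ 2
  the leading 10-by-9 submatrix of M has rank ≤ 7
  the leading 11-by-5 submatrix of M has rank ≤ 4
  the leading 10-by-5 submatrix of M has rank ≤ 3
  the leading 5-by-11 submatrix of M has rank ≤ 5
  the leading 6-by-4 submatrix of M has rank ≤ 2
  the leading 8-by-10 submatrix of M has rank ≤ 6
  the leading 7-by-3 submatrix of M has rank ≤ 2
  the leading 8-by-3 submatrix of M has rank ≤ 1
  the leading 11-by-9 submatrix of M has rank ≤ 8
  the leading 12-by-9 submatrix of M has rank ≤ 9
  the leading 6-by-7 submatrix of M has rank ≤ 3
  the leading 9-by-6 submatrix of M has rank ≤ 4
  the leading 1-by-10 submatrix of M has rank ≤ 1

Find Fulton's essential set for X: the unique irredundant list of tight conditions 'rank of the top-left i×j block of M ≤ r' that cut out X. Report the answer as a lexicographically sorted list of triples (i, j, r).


Propagating the 37 rank bounds to every northwest block:

  0 0 0 0 0 0 0 0 1 1 1 1
  0 0 0 0 0 0 0 0 1 1 2 2
  0 0 0 1 1 1 1 1 2 2 3 3
  1 1 1 2 2 2 2 2 3 3 4 4
  1 1 1 2 2 2 3 3 4 4 5 5
  1 1 1 2 2 2 3 4 5 5 6 6
  1 1 1 2 2 3 4 5 6 6 7 7
  1 1 1 2 2 3 4 5 6 6 7 8
  1 2 2 3 3 4 5 6 7 7 8 9
  1 2 2 3 3 4 5 6 7 8 9 10
  1 2 2 3 4 5 6 7 8 9 10 11
  1 2 3 4 5 6 7 8 9 10 11 12

hence w(1..12) = (9, 11, 4, 1, 7, 8, 6, 12, 2, 10, 5, 3).

Fulton essential set (9 of the 38 Rothe cells):

[(2, 8, 0), (2, 10, 1), (3, 3, 0), (6, 6, 2), (8, 3, 1), (8, 5, 2), (8, 10, 6), (10, 5, 3), (11, 3, 2)]


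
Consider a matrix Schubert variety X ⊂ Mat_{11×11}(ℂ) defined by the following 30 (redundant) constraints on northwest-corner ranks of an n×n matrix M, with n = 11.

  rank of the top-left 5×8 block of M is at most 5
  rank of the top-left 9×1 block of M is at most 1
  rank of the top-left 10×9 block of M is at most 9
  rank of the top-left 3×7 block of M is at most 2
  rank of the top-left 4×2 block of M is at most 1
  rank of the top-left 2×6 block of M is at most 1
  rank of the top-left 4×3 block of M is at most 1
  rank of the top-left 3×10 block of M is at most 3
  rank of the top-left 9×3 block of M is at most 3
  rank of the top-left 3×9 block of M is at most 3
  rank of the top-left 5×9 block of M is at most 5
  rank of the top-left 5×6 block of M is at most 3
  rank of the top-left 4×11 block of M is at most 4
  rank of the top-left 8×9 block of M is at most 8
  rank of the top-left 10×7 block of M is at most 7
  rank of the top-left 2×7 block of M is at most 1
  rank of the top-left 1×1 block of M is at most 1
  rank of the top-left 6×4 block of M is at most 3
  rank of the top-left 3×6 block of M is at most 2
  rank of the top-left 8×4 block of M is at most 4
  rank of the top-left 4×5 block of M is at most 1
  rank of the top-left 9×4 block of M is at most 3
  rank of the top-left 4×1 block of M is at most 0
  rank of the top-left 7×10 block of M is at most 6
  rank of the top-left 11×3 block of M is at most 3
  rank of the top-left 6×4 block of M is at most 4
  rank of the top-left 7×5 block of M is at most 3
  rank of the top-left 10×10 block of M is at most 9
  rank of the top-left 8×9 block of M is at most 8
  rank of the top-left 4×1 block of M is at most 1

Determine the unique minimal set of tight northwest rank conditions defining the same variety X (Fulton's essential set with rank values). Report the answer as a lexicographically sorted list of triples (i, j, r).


Recovering R(i,j) via the rank-extension bound from the 30 conditions:

  i=1: 0 | 1 | 1 | 1 | 1 | 1 | 1 | 1 | 1 | 1 | 1
  i=2: 0 | 1 | 1 | 1 | 1 | 1 | 1 | 2 | 2 | 2 | 2
  i=3: 0 | 1 | 1 | 1 | 1 | 2 | 2 | 3 | 3 | 3 | 3
  i=4: 0 | 1 | 1 | 1 | 1 | 2 | 3 | 4 | 4 | 4 | 4
  i=5: 1 | 2 | 2 | 2 | 2 | 3 | 4 | 5 | 5 | 5 | 5
  i=6: 1 | 2 | 3 | 3 | 3 | 4 | 5 | 6 | 6 | 6 | 6
  i=7: 1 | 2 | 3 | 3 | 3 | 4 | 5 | 6 | 6 | 6 | 7
  i=8: 1 | 2 | 3 | 3 | 4 | 5 | 6 | 7 | 7 | 7 | 8
  i=9: 1 | 2 | 3 | 3 | 4 | 5 | 6 | 7 | 8 | 8 | 9
  i=10: 1 | 2 | 3 | 4 | 5 | 6 | 7 | 8 | 9 | 9 | 10
  i=11: 1 | 2 | 3 | 4 | 5 | 6 | 7 | 8 | 9 | 10 | 11

second differences of R give the permutation w = (2, 8, 6, 7, 1, 3, 11, 5, 9, 4, 10).

Fulton essential set (6 of the 21 Rothe cells):

[(2, 7, 1), (4, 1, 0), (4, 5, 1), (7, 5, 3), (7, 10, 6), (9, 4, 3)]


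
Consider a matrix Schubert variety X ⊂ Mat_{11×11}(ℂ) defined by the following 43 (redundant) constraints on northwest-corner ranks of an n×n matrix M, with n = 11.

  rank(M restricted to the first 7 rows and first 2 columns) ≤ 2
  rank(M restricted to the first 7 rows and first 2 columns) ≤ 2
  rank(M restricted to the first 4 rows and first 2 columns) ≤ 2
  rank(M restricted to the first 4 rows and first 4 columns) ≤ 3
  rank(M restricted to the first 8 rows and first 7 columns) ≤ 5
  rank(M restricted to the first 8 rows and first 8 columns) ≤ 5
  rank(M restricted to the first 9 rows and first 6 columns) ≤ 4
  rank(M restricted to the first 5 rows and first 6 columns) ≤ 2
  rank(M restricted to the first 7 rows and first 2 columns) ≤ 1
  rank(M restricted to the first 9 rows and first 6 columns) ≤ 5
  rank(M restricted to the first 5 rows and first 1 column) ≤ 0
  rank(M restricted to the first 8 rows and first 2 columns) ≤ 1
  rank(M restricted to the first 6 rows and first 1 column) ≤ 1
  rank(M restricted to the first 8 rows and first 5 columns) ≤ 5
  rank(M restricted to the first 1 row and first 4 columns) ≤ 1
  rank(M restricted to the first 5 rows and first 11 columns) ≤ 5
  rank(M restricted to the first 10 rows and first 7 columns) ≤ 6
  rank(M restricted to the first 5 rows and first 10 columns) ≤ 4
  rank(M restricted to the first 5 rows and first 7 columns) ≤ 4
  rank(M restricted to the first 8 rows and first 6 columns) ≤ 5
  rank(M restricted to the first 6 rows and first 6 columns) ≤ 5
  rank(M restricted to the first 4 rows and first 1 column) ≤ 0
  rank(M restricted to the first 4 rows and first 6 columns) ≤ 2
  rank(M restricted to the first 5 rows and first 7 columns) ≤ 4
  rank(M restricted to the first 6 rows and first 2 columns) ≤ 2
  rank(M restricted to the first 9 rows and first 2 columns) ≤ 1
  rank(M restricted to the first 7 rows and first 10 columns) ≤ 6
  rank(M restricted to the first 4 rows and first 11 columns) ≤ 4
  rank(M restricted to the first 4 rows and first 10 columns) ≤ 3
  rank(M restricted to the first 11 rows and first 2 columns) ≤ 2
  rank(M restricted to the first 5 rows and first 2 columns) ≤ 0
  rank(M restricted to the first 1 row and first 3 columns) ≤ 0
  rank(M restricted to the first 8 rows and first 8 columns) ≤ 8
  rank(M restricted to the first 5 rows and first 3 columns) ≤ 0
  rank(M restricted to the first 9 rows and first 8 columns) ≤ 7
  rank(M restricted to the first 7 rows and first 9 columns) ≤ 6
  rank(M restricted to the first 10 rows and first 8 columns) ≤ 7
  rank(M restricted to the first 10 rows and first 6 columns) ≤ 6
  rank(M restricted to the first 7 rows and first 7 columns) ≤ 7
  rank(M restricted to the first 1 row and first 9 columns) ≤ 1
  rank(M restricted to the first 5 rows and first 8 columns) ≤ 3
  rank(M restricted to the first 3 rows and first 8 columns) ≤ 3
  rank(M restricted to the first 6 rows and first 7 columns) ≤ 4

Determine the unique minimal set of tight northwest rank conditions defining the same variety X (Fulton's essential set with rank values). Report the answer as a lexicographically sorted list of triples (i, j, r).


Rank table r_w(11×11) implied by the 43 constraints:

  0 | 0 | 0 | 1 | 1 | 1 | 1 | 1 | 1 | 1 | 1
  0 | 0 | 0 | 1 | 2 | 2 | 2 | 2 | 2 | 2 | 2
  0 | 0 | 0 | 1 | 2 | 2 | 3 | 3 | 3 | 3 | 3
  0 | 0 | 0 | 1 | 2 | 2 | 3 | 3 | 3 | 3 | 4
  0 | 0 | 0 | 1 | 2 | 2 | 3 | 3 | 4 | 4 | 5
  1 | 1 | 1 | 2 | 3 | 3 | 4 | 4 | 5 | 5 | 6
  1 | 1 | 2 | 3 | 4 | 4 | 5 | 5 | 6 | 6 | 7
  1 | 1 | 2 | 3 | 4 | 4 | 5 | 5 | 6 | 7 | 8
  1 | 1 | 2 | 3 | 4 | 4 | 5 | 6 | 7 | 8 | 9
  1 | 2 | 3 | 4 | 5 | 5 | 6 | 7 | 8 | 9 | 10
  1 | 2 | 3 | 4 | 5 | 6 | 7 | 8 | 9 | 10 | 11

hence w(1..11) = (4, 5, 7, 11, 9, 1, 3, 10, 8, 2, 6).

Rothe diagram D(w) (28 cells), 7 SE-corners (essential conditions):

[(4, 10, 3), (5, 3, 0), (5, 6, 2), (5, 8, 3), (8, 8, 5), (9, 2, 1), (9, 6, 4)]


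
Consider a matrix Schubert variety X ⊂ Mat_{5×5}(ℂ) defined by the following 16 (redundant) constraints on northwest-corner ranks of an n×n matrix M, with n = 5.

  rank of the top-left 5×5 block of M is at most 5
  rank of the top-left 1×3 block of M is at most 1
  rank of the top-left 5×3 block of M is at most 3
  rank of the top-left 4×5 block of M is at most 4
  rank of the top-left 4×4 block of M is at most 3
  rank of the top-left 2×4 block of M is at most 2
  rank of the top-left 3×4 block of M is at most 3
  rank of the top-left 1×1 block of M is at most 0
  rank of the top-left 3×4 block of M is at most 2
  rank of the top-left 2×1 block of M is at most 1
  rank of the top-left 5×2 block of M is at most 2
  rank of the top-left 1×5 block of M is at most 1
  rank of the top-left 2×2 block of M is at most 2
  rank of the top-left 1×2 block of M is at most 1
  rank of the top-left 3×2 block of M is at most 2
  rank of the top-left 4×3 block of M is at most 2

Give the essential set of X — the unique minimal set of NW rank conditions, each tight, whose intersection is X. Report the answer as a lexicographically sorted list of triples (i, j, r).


Propagating the 16 rank bounds to every northwest block:

  R[1]: 0 1 1 1 1
  R[2]: 1 2 2 2 2
  R[3]: 1 2 2 2 3
  R[4]: 1 2 2 3 4
  R[5]: 1 2 3 4 5

the unique w with this rank table is (2, 1, 5, 4, 3).

D(w) has 4 cells with 3 SE-corners; essential set:

[(1, 1, 0), (3, 4, 2), (4, 3, 2)]


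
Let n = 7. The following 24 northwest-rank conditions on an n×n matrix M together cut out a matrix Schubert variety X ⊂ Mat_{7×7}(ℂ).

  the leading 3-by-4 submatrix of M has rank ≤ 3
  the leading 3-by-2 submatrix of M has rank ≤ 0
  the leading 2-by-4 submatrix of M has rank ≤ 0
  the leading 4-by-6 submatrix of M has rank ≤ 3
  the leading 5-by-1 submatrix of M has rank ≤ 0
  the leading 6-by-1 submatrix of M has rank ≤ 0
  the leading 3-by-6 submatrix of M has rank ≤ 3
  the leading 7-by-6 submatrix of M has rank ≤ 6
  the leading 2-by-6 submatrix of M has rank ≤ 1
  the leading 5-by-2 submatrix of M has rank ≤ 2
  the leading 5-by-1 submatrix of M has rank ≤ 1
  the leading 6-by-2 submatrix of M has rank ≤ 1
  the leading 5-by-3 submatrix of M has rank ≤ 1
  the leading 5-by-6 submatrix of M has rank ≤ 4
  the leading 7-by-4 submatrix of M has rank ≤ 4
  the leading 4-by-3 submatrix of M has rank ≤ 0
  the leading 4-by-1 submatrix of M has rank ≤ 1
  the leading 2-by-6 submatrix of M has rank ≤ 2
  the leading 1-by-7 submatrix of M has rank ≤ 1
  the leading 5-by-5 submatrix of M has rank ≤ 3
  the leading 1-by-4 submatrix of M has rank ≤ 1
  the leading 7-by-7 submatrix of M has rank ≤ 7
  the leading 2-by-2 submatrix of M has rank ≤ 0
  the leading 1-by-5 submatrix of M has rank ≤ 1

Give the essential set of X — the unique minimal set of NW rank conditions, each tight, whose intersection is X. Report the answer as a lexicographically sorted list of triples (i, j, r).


Reconstructing r_w from the 24 given conditions:

  0, 0, 0, 0, 1, 1, 1
  0, 0, 0, 0, 1, 1, 2
  0, 0, 0, 1, 2, 2, 3
  0, 0, 0, 1, 2, 3, 4
  0, 1, 1, 2, 3, 4, 5
  0, 1, 2, 3, 4, 5, 6
  1, 2, 3, 4, 5, 6, 7

giving w = (5, 7, 4, 6, 2, 3, 1) via Δ²R.

|D(w)|=17, |Ess(w)|=4:

[(2, 4, 0), (2, 6, 1), (4, 3, 0), (6, 1, 0)]


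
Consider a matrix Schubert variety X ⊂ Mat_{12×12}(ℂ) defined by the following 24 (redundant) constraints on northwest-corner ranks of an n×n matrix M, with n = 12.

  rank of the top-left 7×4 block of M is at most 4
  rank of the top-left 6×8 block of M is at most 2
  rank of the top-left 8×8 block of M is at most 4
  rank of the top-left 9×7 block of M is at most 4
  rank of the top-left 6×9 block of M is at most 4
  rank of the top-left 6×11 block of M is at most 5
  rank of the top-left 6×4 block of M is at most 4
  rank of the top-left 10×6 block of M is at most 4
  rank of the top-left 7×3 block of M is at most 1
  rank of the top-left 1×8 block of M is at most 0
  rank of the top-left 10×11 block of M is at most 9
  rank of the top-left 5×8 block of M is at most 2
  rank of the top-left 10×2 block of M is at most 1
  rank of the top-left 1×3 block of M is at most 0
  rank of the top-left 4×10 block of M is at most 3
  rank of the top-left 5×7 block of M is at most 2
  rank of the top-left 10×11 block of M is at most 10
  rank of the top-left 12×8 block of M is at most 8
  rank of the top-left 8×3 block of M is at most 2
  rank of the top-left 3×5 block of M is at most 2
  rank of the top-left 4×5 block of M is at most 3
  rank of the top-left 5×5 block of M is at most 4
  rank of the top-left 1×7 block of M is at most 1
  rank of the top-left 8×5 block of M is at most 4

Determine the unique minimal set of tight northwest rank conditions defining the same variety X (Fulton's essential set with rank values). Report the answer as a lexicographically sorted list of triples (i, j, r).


Computing R[i][j] = min implied NW-rank bound (n=12, 24 conditions):

  R[1]: 0 0 0 0 0 0 0 0 1 1 1 1
  R[2]: 1 1 1 1 1 1 1 1 2 2 2 2
  R[3]: 1 1 1 2 2 2 2 2 3 3 3 3
  R[4]: 1 1 1 2 2 2 2 2 3 3 4 4
  R[5]: 1 1 1 2 2 2 2 2 3 4 5 5
  R[6]: 1 1 1 2 2 2 2 2 3 4 5 6
  R[7]: 1 1 1 2 3 3 3 3 4 5 6 7
  R[8]: 1 1 2 3 4 4 4 4 5 6 7 8
  R[9]: 1 1 2 3 4 4 4 5 6 7 8 9
  R[10]: 1 1 2 3 4 4 5 6 7 8 9 10
  R[11]: 1 2 3 4 5 5 6 7 8 9 10 11
  R[12]: 1 2 3 4 5 6 7 8 9 10 11 12

hence w(1..12) = (9, 1, 4, 11, 10, 12, 5, 3, 8, 7, 2, 6).

Fulton essential set (7 of the 37 Rothe cells):

[(1, 8, 0), (4, 10, 3), (6, 8, 2), (7, 3, 1), (9, 7, 4), (10, 2, 1), (10, 6, 4)]


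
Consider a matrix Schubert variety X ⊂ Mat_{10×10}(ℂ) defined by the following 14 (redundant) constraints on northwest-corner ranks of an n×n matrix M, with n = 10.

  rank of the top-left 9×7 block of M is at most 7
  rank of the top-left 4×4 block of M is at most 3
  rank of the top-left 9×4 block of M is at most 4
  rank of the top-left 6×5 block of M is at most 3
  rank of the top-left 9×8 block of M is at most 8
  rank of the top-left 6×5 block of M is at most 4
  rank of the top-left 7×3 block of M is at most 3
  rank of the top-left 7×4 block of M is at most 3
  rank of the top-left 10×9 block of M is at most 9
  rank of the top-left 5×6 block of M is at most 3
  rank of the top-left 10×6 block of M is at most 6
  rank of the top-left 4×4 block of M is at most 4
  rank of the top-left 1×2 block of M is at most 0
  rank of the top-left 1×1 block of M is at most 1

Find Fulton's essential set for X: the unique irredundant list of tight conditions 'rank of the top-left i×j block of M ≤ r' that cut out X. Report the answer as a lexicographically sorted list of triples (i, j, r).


Computing R[i][j] = min implied NW-rank bound (n=10, 14 conditions):

  R[1]: 0  0  1  1  1  1  1  1  1  1
  R[2]: 1  1  2  2  2  2  2  2  2  2
  R[3]: 1  2  3  3  3  3  3  3  3  3
  R[4]: 1  2  3  3  3  3  4  4  4  4
  R[5]: 1  2  3  3  3  3  4  5  5  5
  R[6]: 1  2  3  3  3  4  5  6  6  6
  R[7]: 1  2  3  3  4  5  6  7  7  7
  R[8]: 1  2  3  4  5  6  7  8  8  8
  R[9]: 1  2  3  4  5  6  7  8  9  9
  R[10]: 1  2  3  4  5  6  7  8  9  10

the unique w with this rank table is (3, 1, 2, 7, 8, 6, 5, 4, 9, 10).

ℓ(w)=11; the 4 essential cells (i,j,r):

[(1, 2, 0), (5, 6, 3), (6, 5, 3), (7, 4, 3)]


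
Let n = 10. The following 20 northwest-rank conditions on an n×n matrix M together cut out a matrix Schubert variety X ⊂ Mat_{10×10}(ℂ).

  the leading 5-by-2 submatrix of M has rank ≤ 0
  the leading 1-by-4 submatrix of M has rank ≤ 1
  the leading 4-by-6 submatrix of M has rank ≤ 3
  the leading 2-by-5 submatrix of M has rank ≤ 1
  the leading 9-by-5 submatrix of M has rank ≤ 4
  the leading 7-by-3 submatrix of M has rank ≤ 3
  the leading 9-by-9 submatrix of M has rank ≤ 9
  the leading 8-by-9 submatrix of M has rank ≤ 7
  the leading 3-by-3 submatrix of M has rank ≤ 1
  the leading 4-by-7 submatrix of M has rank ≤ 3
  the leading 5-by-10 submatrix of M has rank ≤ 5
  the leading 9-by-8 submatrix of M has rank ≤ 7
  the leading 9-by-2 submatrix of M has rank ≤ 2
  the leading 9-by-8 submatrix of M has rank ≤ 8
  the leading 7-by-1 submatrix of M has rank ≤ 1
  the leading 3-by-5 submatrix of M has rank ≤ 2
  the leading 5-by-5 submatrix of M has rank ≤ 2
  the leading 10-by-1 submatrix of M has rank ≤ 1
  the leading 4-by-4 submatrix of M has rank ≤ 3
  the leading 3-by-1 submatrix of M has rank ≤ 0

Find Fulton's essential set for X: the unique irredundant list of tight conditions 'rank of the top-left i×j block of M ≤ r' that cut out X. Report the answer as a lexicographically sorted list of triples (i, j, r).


Rank table r_w(10×10) implied by the 20 constraints:

  row 1: 0  0  1  1  1  1  1  1  1  1
  row 2: 0  0  1  1  1  2  2  2  2  2
  row 3: 0  0  1  2  2  3  3  3  3  3
  row 4: 0  0  1  2  2  3  3  4  4  4
  row 5: 0  0  1  2  2  3  4  5  5  5
  row 6: 1  1  2  3  3  4  5  6  6  6
  row 7: 1  2  3  4  4  5  6  7  7  7
  row 8: 1  2  3  4  4  5  6  7  7  8
  row 9: 1  2  3  4  4  5  6  7  8  9
  row 10: 1  2  3  4  5  6  7  8  9  10

hence w(1..10) = (3, 6, 4, 8, 7, 1, 2, 10, 9, 5).

6 SE-corners of the 18-cell Rothe diagram give Ess(w):

[(2, 5, 1), (4, 7, 3), (5, 2, 0), (5, 5, 2), (8, 9, 7), (9, 5, 4)]


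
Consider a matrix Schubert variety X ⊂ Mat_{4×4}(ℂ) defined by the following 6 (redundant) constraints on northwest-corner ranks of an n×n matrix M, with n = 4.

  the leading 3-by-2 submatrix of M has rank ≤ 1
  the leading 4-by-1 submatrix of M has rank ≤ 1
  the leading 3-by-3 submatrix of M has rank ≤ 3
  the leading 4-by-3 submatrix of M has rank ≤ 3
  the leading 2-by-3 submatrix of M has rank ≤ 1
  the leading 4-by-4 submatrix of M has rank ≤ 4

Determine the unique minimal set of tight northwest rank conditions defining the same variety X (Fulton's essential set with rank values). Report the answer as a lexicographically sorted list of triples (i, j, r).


Computing R[i][j] = min implied NW-rank bound (n=4, 6 conditions):

  1, 1, 1, 1
  1, 1, 1, 2
  1, 1, 2, 3
  1, 2, 3, 4

giving w = (1, 4, 3, 2) via Δ²R.

D(w) has 3 cells with 2 SE-corners; essential set:

[(2, 3, 1), (3, 2, 1)]


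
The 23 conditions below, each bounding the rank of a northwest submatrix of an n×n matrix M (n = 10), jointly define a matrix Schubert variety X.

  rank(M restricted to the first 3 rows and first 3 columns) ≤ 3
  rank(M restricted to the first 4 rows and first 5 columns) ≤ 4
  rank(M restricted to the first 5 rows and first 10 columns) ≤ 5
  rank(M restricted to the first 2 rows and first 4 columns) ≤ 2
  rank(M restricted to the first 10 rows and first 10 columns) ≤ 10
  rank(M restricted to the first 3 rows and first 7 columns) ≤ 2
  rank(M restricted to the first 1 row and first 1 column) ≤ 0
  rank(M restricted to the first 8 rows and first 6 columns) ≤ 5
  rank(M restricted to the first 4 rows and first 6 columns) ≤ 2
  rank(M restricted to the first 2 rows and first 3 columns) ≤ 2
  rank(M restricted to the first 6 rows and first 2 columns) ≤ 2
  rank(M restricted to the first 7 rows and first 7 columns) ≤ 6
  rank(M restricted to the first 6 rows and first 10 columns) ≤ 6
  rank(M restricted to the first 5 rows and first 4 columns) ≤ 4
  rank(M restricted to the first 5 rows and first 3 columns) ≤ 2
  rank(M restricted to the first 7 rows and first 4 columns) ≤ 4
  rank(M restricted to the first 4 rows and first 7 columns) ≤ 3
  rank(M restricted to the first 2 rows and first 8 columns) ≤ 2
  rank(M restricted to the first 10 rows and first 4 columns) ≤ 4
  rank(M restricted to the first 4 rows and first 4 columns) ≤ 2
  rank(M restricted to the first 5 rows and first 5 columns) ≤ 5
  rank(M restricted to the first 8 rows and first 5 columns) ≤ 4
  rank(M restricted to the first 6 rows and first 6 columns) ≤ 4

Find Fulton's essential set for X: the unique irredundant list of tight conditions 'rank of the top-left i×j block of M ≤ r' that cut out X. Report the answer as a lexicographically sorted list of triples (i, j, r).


Rank table r_w(10×10) implied by the 23 constraints:

  0, 1, 1, 1, 1, 1, 1, 1, 1, 1
  1, 2, 2, 2, 2, 2, 2, 2, 2, 2
  1, 2, 2, 2, 2, 2, 2, 3, 3, 3
  1, 2, 2, 2, 2, 2, 3, 4, 4, 4
  1, 2, 2, 3, 3, 3, 4, 5, 5, 5
  1, 2, 3, 4, 4, 4, 5, 6, 6, 6
  1, 2, 3, 4, 4, 5, 6, 7, 7, 7
  1, 2, 3, 4, 4, 5, 6, 7, 8, 8
  1, 2, 3, 4, 5, 6, 7, 8, 9, 9
  1, 2, 3, 4, 5, 6, 7, 8, 9, 10

reading off 1-entries of Δ²R: w = (2, 1, 8, 7, 4, 3, 6, 9, 5, 10).

5 SE-corners of the 13-cell Rothe diagram give Ess(w):

[(1, 1, 0), (3, 7, 2), (4, 6, 2), (5, 3, 2), (8, 5, 4)]


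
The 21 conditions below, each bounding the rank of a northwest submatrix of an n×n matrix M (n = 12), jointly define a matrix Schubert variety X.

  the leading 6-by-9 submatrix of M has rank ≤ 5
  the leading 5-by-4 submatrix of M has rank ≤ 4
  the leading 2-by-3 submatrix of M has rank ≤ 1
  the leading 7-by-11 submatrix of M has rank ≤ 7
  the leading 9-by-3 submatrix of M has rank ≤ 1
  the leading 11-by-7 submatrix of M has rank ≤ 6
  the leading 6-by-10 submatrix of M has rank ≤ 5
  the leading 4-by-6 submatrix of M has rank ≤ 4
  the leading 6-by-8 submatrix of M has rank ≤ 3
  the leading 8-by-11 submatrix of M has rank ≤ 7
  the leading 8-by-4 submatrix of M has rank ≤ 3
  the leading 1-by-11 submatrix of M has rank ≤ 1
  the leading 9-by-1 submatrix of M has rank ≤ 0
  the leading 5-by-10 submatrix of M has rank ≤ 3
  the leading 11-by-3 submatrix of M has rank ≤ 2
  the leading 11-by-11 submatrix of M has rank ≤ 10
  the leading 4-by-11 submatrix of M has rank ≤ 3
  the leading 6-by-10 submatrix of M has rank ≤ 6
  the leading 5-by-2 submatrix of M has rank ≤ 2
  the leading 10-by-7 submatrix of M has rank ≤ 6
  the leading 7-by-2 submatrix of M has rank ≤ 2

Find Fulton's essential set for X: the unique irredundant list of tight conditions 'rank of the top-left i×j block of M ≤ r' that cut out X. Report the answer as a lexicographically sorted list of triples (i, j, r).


Computing R[i][j] = min implied NW-rank bound (n=12, 21 conditions):

  row 1: 0  1  1  1  1  1  1  1  1  1  1  1
  row 2: 0  1  1  2  2  2  2  2  2  2  2  2
  row 3: 0  1  1  2  3  3  3  3  3  3  3  3
  row 4: 0  1  1  2  3  3  3  3  3  3  3  4
  row 5: 0  1  1  2  3  3  3  3  3  3  4  5
  row 6: 0  1  1  2  3  3  3  3  4  4  5  6
  row 7: 0  1  1  2  3  4  4  4  5  5  6  7
  row 8: 0  1  1  2  3  4  5  5  6  6  7  8
  row 9: 0  1  1  2  3  4  5  6  7  7  8  9
  row 10: 1  2  2  3  4  5  6  7  8  8  9  10
  row 11: 1  2  2  3  4  5  6  7  8  9  10  11
  row 12: 1  2  3  4  5  6  7  8  9  10  11  12

second differences of R give the permutation w = (2, 4, 5, 12, 11, 9, 6, 7, 8, 1, 10, 3).

Fulton essential set (6 of the 32 Rothe cells):

[(4, 11, 3), (5, 10, 3), (6, 8, 3), (9, 1, 0), (9, 3, 1), (11, 3, 2)]


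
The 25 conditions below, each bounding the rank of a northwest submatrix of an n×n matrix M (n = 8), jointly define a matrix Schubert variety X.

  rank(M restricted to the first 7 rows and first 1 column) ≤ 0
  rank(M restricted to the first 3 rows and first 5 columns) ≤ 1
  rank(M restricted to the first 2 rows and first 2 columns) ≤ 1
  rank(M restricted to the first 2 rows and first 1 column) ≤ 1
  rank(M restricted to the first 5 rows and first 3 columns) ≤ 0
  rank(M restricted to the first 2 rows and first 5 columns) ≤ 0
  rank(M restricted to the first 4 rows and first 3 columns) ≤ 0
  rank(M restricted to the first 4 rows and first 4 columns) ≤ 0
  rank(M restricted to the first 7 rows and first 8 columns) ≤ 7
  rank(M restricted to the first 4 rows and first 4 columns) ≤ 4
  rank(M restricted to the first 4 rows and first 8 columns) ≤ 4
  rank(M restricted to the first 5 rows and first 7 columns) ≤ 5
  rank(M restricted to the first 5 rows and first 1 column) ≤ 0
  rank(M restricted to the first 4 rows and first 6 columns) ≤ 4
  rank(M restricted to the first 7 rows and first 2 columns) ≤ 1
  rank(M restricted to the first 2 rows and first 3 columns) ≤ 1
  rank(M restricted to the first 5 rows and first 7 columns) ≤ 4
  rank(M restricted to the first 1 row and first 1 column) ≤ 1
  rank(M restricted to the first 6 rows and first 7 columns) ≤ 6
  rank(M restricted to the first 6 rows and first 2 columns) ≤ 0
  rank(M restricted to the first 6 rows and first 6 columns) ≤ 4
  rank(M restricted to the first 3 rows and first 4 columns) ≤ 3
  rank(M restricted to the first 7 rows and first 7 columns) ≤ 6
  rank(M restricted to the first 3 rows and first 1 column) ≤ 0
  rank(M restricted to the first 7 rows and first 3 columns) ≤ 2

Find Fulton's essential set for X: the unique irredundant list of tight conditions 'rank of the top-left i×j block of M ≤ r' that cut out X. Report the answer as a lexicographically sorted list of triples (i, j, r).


Propagating the 25 rank bounds to every northwest block:

  R[1]: 0  0  0  0  0  1  1  1
  R[2]: 0  0  0  0  0  1  2  2
  R[3]: 0  0  0  0  1  2  3  3
  R[4]: 0  0  0  0  1  2  3  4
  R[5]: 0  0  0  1  2  3  4  5
  R[6]: 0  0  1  2  3  4  5  6
  R[7]: 0  1  2  3  4  5  6  7
  R[8]: 1  2  3  4  5  6  7  8

second differences of R give the permutation w = (6, 7, 5, 8, 4, 3, 2, 1).

ℓ(w)=24; the 5 essential cells (i,j,r):

[(2, 5, 0), (4, 4, 0), (5, 3, 0), (6, 2, 0), (7, 1, 0)]


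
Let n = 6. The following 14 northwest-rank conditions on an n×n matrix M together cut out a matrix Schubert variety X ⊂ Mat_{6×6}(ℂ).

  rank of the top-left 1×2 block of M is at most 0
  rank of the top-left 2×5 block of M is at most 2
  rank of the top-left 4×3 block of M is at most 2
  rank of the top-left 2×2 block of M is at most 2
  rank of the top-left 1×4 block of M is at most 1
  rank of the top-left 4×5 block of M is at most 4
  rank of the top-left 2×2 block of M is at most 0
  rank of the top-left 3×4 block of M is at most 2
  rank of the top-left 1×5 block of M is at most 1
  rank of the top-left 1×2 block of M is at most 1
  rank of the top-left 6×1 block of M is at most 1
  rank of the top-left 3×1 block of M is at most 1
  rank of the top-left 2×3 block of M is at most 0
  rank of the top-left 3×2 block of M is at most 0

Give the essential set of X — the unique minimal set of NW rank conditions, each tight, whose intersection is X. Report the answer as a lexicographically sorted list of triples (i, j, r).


Computing R[i][j] = min implied NW-rank bound (n=6, 14 conditions):

  i=1: 0  0  0  1  1  1
  i=2: 0  0  0  1  2  2
  i=3: 0  0  1  2  3  3
  i=4: 1  1  2  3  4  4
  i=5: 1  2  3  4  5  5
  i=6: 1  2  3  4  5  6

giving w = (4, 5, 3, 1, 2, 6) via Δ²R.

|D(w)|=8, |Ess(w)|=2:

[(2, 3, 0), (3, 2, 0)]


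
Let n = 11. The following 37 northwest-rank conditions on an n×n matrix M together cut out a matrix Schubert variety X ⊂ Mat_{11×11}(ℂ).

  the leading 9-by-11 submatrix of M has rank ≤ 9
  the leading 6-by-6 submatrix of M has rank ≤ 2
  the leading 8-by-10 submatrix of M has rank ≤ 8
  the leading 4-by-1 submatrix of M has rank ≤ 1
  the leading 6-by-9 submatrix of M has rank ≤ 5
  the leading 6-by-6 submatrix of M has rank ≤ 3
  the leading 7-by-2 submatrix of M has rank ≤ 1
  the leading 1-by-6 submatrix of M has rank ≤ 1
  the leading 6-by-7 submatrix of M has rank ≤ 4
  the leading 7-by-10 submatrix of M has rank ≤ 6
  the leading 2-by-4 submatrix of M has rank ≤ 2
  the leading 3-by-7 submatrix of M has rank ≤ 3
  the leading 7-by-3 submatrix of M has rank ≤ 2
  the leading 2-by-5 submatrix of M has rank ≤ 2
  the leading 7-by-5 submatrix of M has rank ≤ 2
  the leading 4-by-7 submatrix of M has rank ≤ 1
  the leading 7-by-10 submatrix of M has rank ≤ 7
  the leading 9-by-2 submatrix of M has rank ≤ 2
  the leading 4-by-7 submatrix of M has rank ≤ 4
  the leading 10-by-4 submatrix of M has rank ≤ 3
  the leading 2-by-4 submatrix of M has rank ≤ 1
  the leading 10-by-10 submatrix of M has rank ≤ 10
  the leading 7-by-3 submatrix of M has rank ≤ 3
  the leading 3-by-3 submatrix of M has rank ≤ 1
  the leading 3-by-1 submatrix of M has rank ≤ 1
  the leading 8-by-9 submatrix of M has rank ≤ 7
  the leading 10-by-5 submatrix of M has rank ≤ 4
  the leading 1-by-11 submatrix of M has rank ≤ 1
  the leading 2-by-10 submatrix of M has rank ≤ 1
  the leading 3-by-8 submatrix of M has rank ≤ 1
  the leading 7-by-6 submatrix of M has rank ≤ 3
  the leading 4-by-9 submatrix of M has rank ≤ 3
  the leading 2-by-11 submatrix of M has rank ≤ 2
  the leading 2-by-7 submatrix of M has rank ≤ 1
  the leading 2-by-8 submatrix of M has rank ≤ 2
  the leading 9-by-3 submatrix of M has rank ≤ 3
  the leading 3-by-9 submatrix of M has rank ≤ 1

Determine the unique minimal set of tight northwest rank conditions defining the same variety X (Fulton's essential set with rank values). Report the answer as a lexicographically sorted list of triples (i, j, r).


Reconstructing r_w from the 37 given conditions:

  row 1: 1  1  1  1  1  1  1  1  1  1  1
  row 2: 1  1  1  1  1  1  1  1  1  1  2
  row 3: 1  1  1  1  1  1  1  1  1  2  3
  row 4: 1  1  1  1  1  1  1  2  2  3  4
  row 5: 1  1  2  2  2  2  2  3  3  4  5
  row 6: 1  1  2  2  2  2  3  4  4  5  6
  row 7: 1  1  2  2  2  3  4  5  5  6  7
  row 8: 1  2  3  3  3  4  5  6  6  7  8
  row 9: 1  2  3  3  4  5  6  7  7  8  9
  row 10: 1  2  3  3  4  5  6  7  8  9  10
  row 11: 1  2  3  4  5  6  7  8  9  10  11

hence w(1..11) = (1, 11, 10, 8, 3, 7, 6, 2, 5, 9, 4).

Fulton essential set (7 of the 33 Rothe cells):

[(2, 10, 1), (3, 9, 1), (4, 7, 1), (6, 6, 2), (7, 2, 1), (7, 5, 2), (10, 4, 3)]
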